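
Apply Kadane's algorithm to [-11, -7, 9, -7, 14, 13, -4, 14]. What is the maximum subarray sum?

Using Kadane's algorithm on [-11, -7, 9, -7, 14, 13, -4, 14]:

Scanning through the array:
Position 1 (value -7): max_ending_here = -7, max_so_far = -7
Position 2 (value 9): max_ending_here = 9, max_so_far = 9
Position 3 (value -7): max_ending_here = 2, max_so_far = 9
Position 4 (value 14): max_ending_here = 16, max_so_far = 16
Position 5 (value 13): max_ending_here = 29, max_so_far = 29
Position 6 (value -4): max_ending_here = 25, max_so_far = 29
Position 7 (value 14): max_ending_here = 39, max_so_far = 39

Maximum subarray: [9, -7, 14, 13, -4, 14]
Maximum sum: 39

The maximum subarray is [9, -7, 14, 13, -4, 14] with sum 39. This subarray runs from index 2 to index 7.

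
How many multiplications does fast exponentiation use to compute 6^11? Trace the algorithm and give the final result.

Computing 6^11 by squaring (build up from 6^1; each line after the first costs one multiplication):

6^1 = 6
6^2 = (6^1)^2 = 6^2 = 36
6^4 = (6^2)^2 = 36^2 = 1296
6^5 = 6 * 6^4 = 6 * 1296 = 7776
6^10 = (6^5)^2 = 7776^2 = 60466176
6^11 = 6 * 6^10 = 6 * 60466176 = 362797056

Result: 362797056
Multiplications needed: 5 (5 lines after 6^1)

6^11 = 362797056. Using exponentiation by squaring, this requires 5 multiplications. The key idea: if the exponent is even, square the half-power; if odd, multiply by the base once.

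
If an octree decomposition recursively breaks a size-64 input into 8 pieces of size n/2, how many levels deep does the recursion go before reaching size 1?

For divide and conquer with division factor 2:

Problem sizes at each level:
Level 0: 64
Level 1: 32
Level 2: 16
Level 3: 8
Level 4: 4
Level 5: 2
Level 6: 1

The root is level 0 and the size-1 base case is level 6 (the tree spans levels 0 through 6, i.e. 7 levels counting the root), so the depth is the number of divisions: log_2(64) = 6

The recursion tree depth is log_2(64) = 6. At each level, the problem size is divided by 2, so it takes 6 divisions to reduce to a base case of size 1. The algorithm makes 8 recursive calls at each level.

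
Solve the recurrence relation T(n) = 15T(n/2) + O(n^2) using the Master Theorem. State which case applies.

Master Theorem for T(n) = 15T(n/2) + O(n^2):

a = 15, b = 2, c = 2
log_b(a) = log_2(15) = 3.9069

Case 1: c = 2 < log_2(15) = 3.9069
T(n) = O(n^(log_2 15))

For T(n) = 15T(n/2) + O(n^2): log_2(15) = 3.9069. This is Case 1 of the Master Theorem (c < log_b(a), work dominated by leaves), giving O(n^(log_2 15)).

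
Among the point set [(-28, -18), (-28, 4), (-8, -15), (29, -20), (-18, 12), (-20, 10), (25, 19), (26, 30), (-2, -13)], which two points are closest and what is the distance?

Computing all pairwise distances among 9 points:

d((-28, -18), (-28, 4)) = 22.0
d((-28, -18), (-8, -15)) = 20.2237
d((-28, -18), (29, -20)) = 57.0351
d((-28, -18), (-18, 12)) = 31.6228
d((-28, -18), (-20, 10)) = 29.1204
d((-28, -18), (25, 19)) = 64.6375
d((-28, -18), (26, 30)) = 72.2496
d((-28, -18), (-2, -13)) = 26.4764
d((-28, 4), (-8, -15)) = 27.5862
d((-28, 4), (29, -20)) = 61.8466
d((-28, 4), (-18, 12)) = 12.8062
d((-28, 4), (-20, 10)) = 10.0
d((-28, 4), (25, 19)) = 55.0818
d((-28, 4), (26, 30)) = 59.9333
d((-28, 4), (-2, -13)) = 31.0644
d((-8, -15), (29, -20)) = 37.3363
d((-8, -15), (-18, 12)) = 28.7924
d((-8, -15), (-20, 10)) = 27.7308
d((-8, -15), (25, 19)) = 47.3814
d((-8, -15), (26, 30)) = 56.4004
d((-8, -15), (-2, -13)) = 6.3246
d((29, -20), (-18, 12)) = 56.8595
d((29, -20), (-20, 10)) = 57.4543
d((29, -20), (25, 19)) = 39.2046
d((29, -20), (26, 30)) = 50.0899
d((29, -20), (-2, -13)) = 31.7805
d((-18, 12), (-20, 10)) = 2.8284 <-- minimum
d((-18, 12), (25, 19)) = 43.566
d((-18, 12), (26, 30)) = 47.5395
d((-18, 12), (-2, -13)) = 29.6816
d((-20, 10), (25, 19)) = 45.8912
d((-20, 10), (26, 30)) = 50.1597
d((-20, 10), (-2, -13)) = 29.2062
d((25, 19), (26, 30)) = 11.0454
d((25, 19), (-2, -13)) = 41.8688
d((26, 30), (-2, -13)) = 51.3128

Closest pair: (-18, 12) and (-20, 10) with distance 2.8284

The closest pair is (-18, 12) and (-20, 10) with Euclidean distance 2.8284. For 9 points, brute-force pairwise comparison is shown above. For large n, the divide-and-conquer algorithm (sort by x, recurse on halves, check the dividing strip) achieves O(n log n).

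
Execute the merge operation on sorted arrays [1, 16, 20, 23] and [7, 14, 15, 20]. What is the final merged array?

Merging process:

Compare 1 vs 7: take 1 from left. Merged: [1]
Compare 16 vs 7: take 7 from right. Merged: [1, 7]
Compare 16 vs 14: take 14 from right. Merged: [1, 7, 14]
Compare 16 vs 15: take 15 from right. Merged: [1, 7, 14, 15]
Compare 16 vs 20: take 16 from left. Merged: [1, 7, 14, 15, 16]
Compare 20 vs 20: take 20 from left. Merged: [1, 7, 14, 15, 16, 20]
Compare 23 vs 20: take 20 from right. Merged: [1, 7, 14, 15, 16, 20, 20]
Append remaining from left: [23]. Merged: [1, 7, 14, 15, 16, 20, 20, 23]

Final merged array: [1, 7, 14, 15, 16, 20, 20, 23]
Total comparisons: 7

The merged array is [1, 7, 14, 15, 16, 20, 20, 23], requiring 7 comparisons. The merge step runs in O(n) time where n is the total number of elements.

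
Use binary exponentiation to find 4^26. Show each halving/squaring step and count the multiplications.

Computing 4^26 by squaring (build up from 4^1; each line after the first costs one multiplication):

4^1 = 4
4^2 = (4^1)^2 = 4^2 = 16
4^3 = 4 * 4^2 = 4 * 16 = 64
4^6 = (4^3)^2 = 64^2 = 4096
4^12 = (4^6)^2 = 4096^2 = 16777216
4^13 = 4 * 4^12 = 4 * 16777216 = 67108864
4^26 = (4^13)^2 = 67108864^2 = 4503599627370496

Result: 4503599627370496
Multiplications needed: 6 (6 lines after 4^1)

4^26 = 4503599627370496. Using exponentiation by squaring, this requires 6 multiplications. The key idea: if the exponent is even, square the half-power; if odd, multiply by the base once.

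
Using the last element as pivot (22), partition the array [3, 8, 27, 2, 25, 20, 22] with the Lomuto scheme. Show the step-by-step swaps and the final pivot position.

Lomuto partition with pivot = 22:

Initial array: [3, 8, 27, 2, 25, 20, 22]

arr[0]=3 <= 22: swap with position 0, array becomes [3, 8, 27, 2, 25, 20, 22]
arr[1]=8 <= 22: swap with position 1, array becomes [3, 8, 27, 2, 25, 20, 22]
arr[2]=27 > 22: no swap
arr[3]=2 <= 22: swap with position 2, array becomes [3, 8, 2, 27, 25, 20, 22]
arr[4]=25 > 22: no swap
arr[5]=20 <= 22: swap with position 3, array becomes [3, 8, 2, 20, 25, 27, 22]

Place pivot at position 4: [3, 8, 2, 20, 22, 27, 25]
Pivot position: 4

After partitioning with pivot 22, the array becomes [3, 8, 2, 20, 22, 27, 25]. The pivot is placed at index 4. All elements to the left of the pivot are <= 22, and all elements to the right are > 22.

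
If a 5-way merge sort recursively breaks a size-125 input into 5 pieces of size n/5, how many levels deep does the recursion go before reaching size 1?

For divide and conquer with division factor 5:

Problem sizes at each level:
Level 0: 125
Level 1: 25
Level 2: 5
Level 3: 1

The root is level 0 and the size-1 base case is level 3 (the tree spans levels 0 through 3, i.e. 4 levels counting the root), so the depth is the number of divisions: log_5(125) = 3

The recursion tree depth is log_5(125) = 3. At each level, the problem size is divided by 5, so it takes 3 divisions to reduce to a base case of size 1. The algorithm makes 5 recursive calls at each level.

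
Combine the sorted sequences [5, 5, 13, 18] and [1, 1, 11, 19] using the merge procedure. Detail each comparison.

Merging process:

Compare 5 vs 1: take 1 from right. Merged: [1]
Compare 5 vs 1: take 1 from right. Merged: [1, 1]
Compare 5 vs 11: take 5 from left. Merged: [1, 1, 5]
Compare 5 vs 11: take 5 from left. Merged: [1, 1, 5, 5]
Compare 13 vs 11: take 11 from right. Merged: [1, 1, 5, 5, 11]
Compare 13 vs 19: take 13 from left. Merged: [1, 1, 5, 5, 11, 13]
Compare 18 vs 19: take 18 from left. Merged: [1, 1, 5, 5, 11, 13, 18]
Append remaining from right: [19]. Merged: [1, 1, 5, 5, 11, 13, 18, 19]

Final merged array: [1, 1, 5, 5, 11, 13, 18, 19]
Total comparisons: 7

The merged array is [1, 1, 5, 5, 11, 13, 18, 19], requiring 7 comparisons. The merge step runs in O(n) time where n is the total number of elements.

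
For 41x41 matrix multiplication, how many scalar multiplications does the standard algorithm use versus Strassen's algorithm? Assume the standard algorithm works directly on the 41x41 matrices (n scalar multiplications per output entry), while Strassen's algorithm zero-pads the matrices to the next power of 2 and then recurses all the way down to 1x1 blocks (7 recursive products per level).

Matrix multiplication for 41x41 matrices:

Strassen's algorithm requires power-of-2 dimensions. Pad 41x41 to 64x64 (next power of 2).

Standard algorithm: 41^3 = 68921 multiplications
Strassen's algorithm: 7^(log2(64)) = 7^6 = 117649 multiplications
Difference: 68921 - 117649 = -48728 (Strassen uses MORE here due to padding overhead — for small or just-over-power-of-2 n, padding can outweigh the per-level savings)

Standard: 68921 multiplications (41^3). Strassen: 117649 multiplications (7^6, after padding to 64x64). Strassen reduces 8 recursive multiplications to 7 at each level.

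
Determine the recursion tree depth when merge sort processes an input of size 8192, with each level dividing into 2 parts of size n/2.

For divide and conquer with division factor 2:

Problem sizes at each level:
Level 0: 8192
Level 1: 4096
Level 2: 2048
Level 3: 1024
Level 4: 512
Level 5: 256
Level 6: 128
Level 7: 64
Level 8: 32
Level 9: 16
Level 10: 8
Level 11: 4
Level 12: 2
Level 13: 1

The root is level 0 and the size-1 base case is level 13 (the tree spans levels 0 through 13, i.e. 14 levels counting the root), so the depth is the number of divisions: log_2(8192) = 13

The recursion tree depth is log_2(8192) = 13. At each level, the problem size is divided by 2, so it takes 13 divisions to reduce to a base case of size 1. The algorithm makes 2 recursive calls at each level.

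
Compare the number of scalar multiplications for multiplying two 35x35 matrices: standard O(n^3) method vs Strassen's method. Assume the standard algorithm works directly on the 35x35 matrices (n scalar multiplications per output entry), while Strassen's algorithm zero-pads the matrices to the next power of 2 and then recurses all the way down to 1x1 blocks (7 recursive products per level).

Matrix multiplication for 35x35 matrices:

Strassen's algorithm requires power-of-2 dimensions. Pad 35x35 to 64x64 (next power of 2).

Standard algorithm: 35^3 = 42875 multiplications
Strassen's algorithm: 7^(log2(64)) = 7^6 = 117649 multiplications
Difference: 42875 - 117649 = -74774 (Strassen uses MORE here due to padding overhead — for small or just-over-power-of-2 n, padding can outweigh the per-level savings)

Standard: 42875 multiplications (35^3). Strassen: 117649 multiplications (7^6, after padding to 64x64). Strassen reduces 8 recursive multiplications to 7 at each level.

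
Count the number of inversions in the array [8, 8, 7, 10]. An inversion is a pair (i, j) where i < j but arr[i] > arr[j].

Finding inversions in [8, 8, 7, 10]:

(0, 2): arr[0]=8 > arr[2]=7
(1, 2): arr[1]=8 > arr[2]=7

Total inversions: 2

The array has 2 inversion(s): (0,2), (1,2). Each pair (i,j) satisfies i < j and arr[i] > arr[j].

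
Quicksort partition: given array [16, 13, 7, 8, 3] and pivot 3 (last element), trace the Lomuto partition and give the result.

Lomuto partition with pivot = 3:

Initial array: [16, 13, 7, 8, 3]

arr[0]=16 > 3: no swap
arr[1]=13 > 3: no swap
arr[2]=7 > 3: no swap
arr[3]=8 > 3: no swap

Place pivot at position 0: [3, 13, 7, 8, 16]
Pivot position: 0

After partitioning with pivot 3, the array becomes [3, 13, 7, 8, 16]. The pivot is placed at index 0. All elements to the left of the pivot are <= 3, and all elements to the right are > 3.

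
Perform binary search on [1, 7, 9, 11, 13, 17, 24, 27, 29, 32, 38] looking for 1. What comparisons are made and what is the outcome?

Binary search for 1 in [1, 7, 9, 11, 13, 17, 24, 27, 29, 32, 38]:

lo=0, hi=10, mid=5, arr[mid]=17 -> 17 > 1, search left half
lo=0, hi=4, mid=2, arr[mid]=9 -> 9 > 1, search left half
lo=0, hi=1, mid=0, arr[mid]=1 -> Found target at index 0!

Binary search finds 1 at index 0 after 3 comparisons. The search repeatedly halves the search space by comparing with the middle element.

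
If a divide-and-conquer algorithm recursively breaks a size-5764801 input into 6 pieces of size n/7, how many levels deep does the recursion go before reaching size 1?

For divide and conquer with division factor 7:

Problem sizes at each level:
Level 0: 5764801
Level 1: 823543
Level 2: 117649
Level 3: 16807
Level 4: 2401
Level 5: 343
Level 6: 49
Level 7: 7
Level 8: 1

The root is level 0 and the size-1 base case is level 8 (the tree spans levels 0 through 8, i.e. 9 levels counting the root), so the depth is the number of divisions: log_7(5764801) = 8

The recursion tree depth is log_7(5764801) = 8. At each level, the problem size is divided by 7, so it takes 8 divisions to reduce to a base case of size 1. The algorithm makes 6 recursive calls at each level.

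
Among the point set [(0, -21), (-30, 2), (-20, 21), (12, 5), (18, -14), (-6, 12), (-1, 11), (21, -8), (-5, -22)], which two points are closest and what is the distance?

Computing all pairwise distances among 9 points:

d((0, -21), (-30, 2)) = 37.8021
d((0, -21), (-20, 21)) = 46.5188
d((0, -21), (12, 5)) = 28.6356
d((0, -21), (18, -14)) = 19.3132
d((0, -21), (-6, 12)) = 33.541
d((0, -21), (-1, 11)) = 32.0156
d((0, -21), (21, -8)) = 24.6982
d((0, -21), (-5, -22)) = 5.099 <-- minimum
d((-30, 2), (-20, 21)) = 21.4709
d((-30, 2), (12, 5)) = 42.107
d((-30, 2), (18, -14)) = 50.5964
d((-30, 2), (-6, 12)) = 26.0
d((-30, 2), (-1, 11)) = 30.3645
d((-30, 2), (21, -8)) = 51.9711
d((-30, 2), (-5, -22)) = 34.6554
d((-20, 21), (12, 5)) = 35.7771
d((-20, 21), (18, -14)) = 51.6624
d((-20, 21), (-6, 12)) = 16.6433
d((-20, 21), (-1, 11)) = 21.4709
d((-20, 21), (21, -8)) = 50.2195
d((-20, 21), (-5, -22)) = 45.5412
d((12, 5), (18, -14)) = 19.9249
d((12, 5), (-6, 12)) = 19.3132
d((12, 5), (-1, 11)) = 14.3178
d((12, 5), (21, -8)) = 15.8114
d((12, 5), (-5, -22)) = 31.9061
d((18, -14), (-6, 12)) = 35.3836
d((18, -14), (-1, 11)) = 31.4006
d((18, -14), (21, -8)) = 6.7082
d((18, -14), (-5, -22)) = 24.3516
d((-6, 12), (-1, 11)) = 5.099 <-- minimum
d((-6, 12), (21, -8)) = 33.6006
d((-6, 12), (-5, -22)) = 34.0147
d((-1, 11), (21, -8)) = 29.0689
d((-1, 11), (-5, -22)) = 33.2415
d((21, -8), (-5, -22)) = 29.5296

Minimum distance: 5.099 (tie among 2 pairs: (0, -21) and (-5, -22); (-6, 12) and (-1, 11))

The minimum Euclidean distance is 5.099. There is a tie: 2 pairs achieve this minimum — (0, -21) and (-5, -22); (-6, 12) and (-1, 11). Any of these is a valid closest pair. For 9 points, brute-force pairwise comparison is shown above. For large n, the divide-and-conquer algorithm (sort by x, recurse on halves, check the dividing strip) achieves O(n log n).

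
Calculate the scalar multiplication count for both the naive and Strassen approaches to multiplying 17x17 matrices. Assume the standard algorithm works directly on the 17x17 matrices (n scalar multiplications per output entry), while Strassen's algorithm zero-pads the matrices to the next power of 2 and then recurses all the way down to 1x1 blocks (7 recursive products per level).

Matrix multiplication for 17x17 matrices:

Strassen's algorithm requires power-of-2 dimensions. Pad 17x17 to 32x32 (next power of 2).

Standard algorithm: 17^3 = 4913 multiplications
Strassen's algorithm: 7^(log2(32)) = 7^5 = 16807 multiplications
Difference: 4913 - 16807 = -11894 (Strassen uses MORE here due to padding overhead — for small or just-over-power-of-2 n, padding can outweigh the per-level savings)

Standard: 4913 multiplications (17^3). Strassen: 16807 multiplications (7^5, after padding to 32x32). Strassen reduces 8 recursive multiplications to 7 at each level.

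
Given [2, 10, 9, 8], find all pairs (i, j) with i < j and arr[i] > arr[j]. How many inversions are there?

Finding inversions in [2, 10, 9, 8]:

(1, 2): arr[1]=10 > arr[2]=9
(1, 3): arr[1]=10 > arr[3]=8
(2, 3): arr[2]=9 > arr[3]=8

Total inversions: 3

The array has 3 inversion(s): (1,2), (1,3), (2,3). Each pair (i,j) satisfies i < j and arr[i] > arr[j].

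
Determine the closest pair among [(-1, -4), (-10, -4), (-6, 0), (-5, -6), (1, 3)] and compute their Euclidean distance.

Computing all pairwise distances among 5 points:

d((-1, -4), (-10, -4)) = 9.0
d((-1, -4), (-6, 0)) = 6.4031
d((-1, -4), (-5, -6)) = 4.4721 <-- minimum
d((-1, -4), (1, 3)) = 7.2801
d((-10, -4), (-6, 0)) = 5.6569
d((-10, -4), (-5, -6)) = 5.3852
d((-10, -4), (1, 3)) = 13.0384
d((-6, 0), (-5, -6)) = 6.0828
d((-6, 0), (1, 3)) = 7.6158
d((-5, -6), (1, 3)) = 10.8167

Closest pair: (-1, -4) and (-5, -6) with distance 4.4721

The closest pair is (-1, -4) and (-5, -6) with Euclidean distance 4.4721. For 5 points, brute-force pairwise comparison is shown above. For large n, the divide-and-conquer algorithm (sort by x, recurse on halves, check the dividing strip) achieves O(n log n).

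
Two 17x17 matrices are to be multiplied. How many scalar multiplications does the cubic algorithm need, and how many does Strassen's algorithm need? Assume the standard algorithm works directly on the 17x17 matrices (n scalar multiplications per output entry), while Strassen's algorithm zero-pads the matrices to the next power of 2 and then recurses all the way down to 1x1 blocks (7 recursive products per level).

Matrix multiplication for 17x17 matrices:

Strassen's algorithm requires power-of-2 dimensions. Pad 17x17 to 32x32 (next power of 2).

Standard algorithm: 17^3 = 4913 multiplications
Strassen's algorithm: 7^(log2(32)) = 7^5 = 16807 multiplications
Difference: 4913 - 16807 = -11894 (Strassen uses MORE here due to padding overhead — for small or just-over-power-of-2 n, padding can outweigh the per-level savings)

Standard: 4913 multiplications (17^3). Strassen: 16807 multiplications (7^5, after padding to 32x32). Strassen reduces 8 recursive multiplications to 7 at each level.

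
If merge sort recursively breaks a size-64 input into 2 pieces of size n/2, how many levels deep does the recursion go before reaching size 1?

For divide and conquer with division factor 2:

Problem sizes at each level:
Level 0: 64
Level 1: 32
Level 2: 16
Level 3: 8
Level 4: 4
Level 5: 2
Level 6: 1

The root is level 0 and the size-1 base case is level 6 (the tree spans levels 0 through 6, i.e. 7 levels counting the root), so the depth is the number of divisions: log_2(64) = 6

The recursion tree depth is log_2(64) = 6. At each level, the problem size is divided by 2, so it takes 6 divisions to reduce to a base case of size 1. The algorithm makes 2 recursive calls at each level.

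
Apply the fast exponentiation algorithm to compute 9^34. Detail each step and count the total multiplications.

Computing 9^34 by squaring (build up from 9^1; each line after the first costs one multiplication):

9^1 = 9
9^2 = (9^1)^2 = 9^2 = 81
9^4 = (9^2)^2 = 81^2 = 6561
9^8 = (9^4)^2 = 6561^2 = 43046721
9^16 = (9^8)^2 = 43046721^2 = 1853020188851841
9^17 = 9 * 9^16 = 9 * 1853020188851841 = 16677181699666569
9^34 = (9^17)^2 = 16677181699666569^2 = 278128389443693511257285776231761

Result: 278128389443693511257285776231761
Multiplications needed: 6 (6 lines after 9^1)

9^34 = 278128389443693511257285776231761. Using exponentiation by squaring, this requires 6 multiplications. The key idea: if the exponent is even, square the half-power; if odd, multiply by the base once.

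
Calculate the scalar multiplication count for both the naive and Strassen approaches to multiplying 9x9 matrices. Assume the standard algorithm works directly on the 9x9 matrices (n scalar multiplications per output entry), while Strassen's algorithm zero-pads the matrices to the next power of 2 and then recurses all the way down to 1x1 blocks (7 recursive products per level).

Matrix multiplication for 9x9 matrices:

Strassen's algorithm requires power-of-2 dimensions. Pad 9x9 to 16x16 (next power of 2).

Standard algorithm: 9^3 = 729 multiplications
Strassen's algorithm: 7^(log2(16)) = 7^4 = 2401 multiplications
Difference: 729 - 2401 = -1672 (Strassen uses MORE here due to padding overhead — for small or just-over-power-of-2 n, padding can outweigh the per-level savings)

Standard: 729 multiplications (9^3). Strassen: 2401 multiplications (7^4, after padding to 16x16). Strassen reduces 8 recursive multiplications to 7 at each level.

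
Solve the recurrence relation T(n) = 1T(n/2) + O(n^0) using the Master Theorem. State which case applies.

Master Theorem for T(n) = 1T(n/2) + O(n^0):

a = 1, b = 2, c = 0
log_b(a) = log_2(1) = 0.0000

Case 2: c = 0 = log_2(1) = 0.0000
T(n) = O(n^0 log n) = O(log n)

For T(n) = 1T(n/2) + O(n^0): log_2(1) = 0.0000. This is Case 2 of the Master Theorem (c = log_b(a), equal work at all levels), giving O(log n).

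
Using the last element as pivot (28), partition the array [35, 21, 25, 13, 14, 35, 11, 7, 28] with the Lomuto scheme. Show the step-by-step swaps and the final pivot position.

Lomuto partition with pivot = 28:

Initial array: [35, 21, 25, 13, 14, 35, 11, 7, 28]

arr[0]=35 > 28: no swap
arr[1]=21 <= 28: swap with position 0, array becomes [21, 35, 25, 13, 14, 35, 11, 7, 28]
arr[2]=25 <= 28: swap with position 1, array becomes [21, 25, 35, 13, 14, 35, 11, 7, 28]
arr[3]=13 <= 28: swap with position 2, array becomes [21, 25, 13, 35, 14, 35, 11, 7, 28]
arr[4]=14 <= 28: swap with position 3, array becomes [21, 25, 13, 14, 35, 35, 11, 7, 28]
arr[5]=35 > 28: no swap
arr[6]=11 <= 28: swap with position 4, array becomes [21, 25, 13, 14, 11, 35, 35, 7, 28]
arr[7]=7 <= 28: swap with position 5, array becomes [21, 25, 13, 14, 11, 7, 35, 35, 28]

Place pivot at position 6: [21, 25, 13, 14, 11, 7, 28, 35, 35]
Pivot position: 6

After partitioning with pivot 28, the array becomes [21, 25, 13, 14, 11, 7, 28, 35, 35]. The pivot is placed at index 6. All elements to the left of the pivot are <= 28, and all elements to the right are > 28.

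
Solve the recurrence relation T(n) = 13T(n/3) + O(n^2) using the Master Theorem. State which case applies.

Master Theorem for T(n) = 13T(n/3) + O(n^2):

a = 13, b = 3, c = 2
log_b(a) = log_3(13) = 2.3347

Case 1: c = 2 < log_3(13) = 2.3347
T(n) = O(n^(log_3 13))

For T(n) = 13T(n/3) + O(n^2): log_3(13) = 2.3347. This is Case 1 of the Master Theorem (c < log_b(a), work dominated by leaves), giving O(n^(log_3 13)).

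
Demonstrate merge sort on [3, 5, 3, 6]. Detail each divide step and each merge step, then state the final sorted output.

Merge sort trace:

Split: [3, 5, 3, 6] -> [3, 5] and [3, 6]
  Split: [3, 5] -> [3] and [5]
  Merge: [3] + [5] -> [3, 5]
  Split: [3, 6] -> [3] and [6]
  Merge: [3] + [6] -> [3, 6]
Merge: [3, 5] + [3, 6] -> [3, 3, 5, 6]

Final sorted array: [3, 3, 5, 6]

The merge sort proceeds by recursively splitting the array and merging sorted halves.
After all merges, the sorted array is [3, 3, 5, 6].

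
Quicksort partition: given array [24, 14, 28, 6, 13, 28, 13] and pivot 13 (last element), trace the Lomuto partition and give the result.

Lomuto partition with pivot = 13:

Initial array: [24, 14, 28, 6, 13, 28, 13]

arr[0]=24 > 13: no swap
arr[1]=14 > 13: no swap
arr[2]=28 > 13: no swap
arr[3]=6 <= 13: swap with position 0, array becomes [6, 14, 28, 24, 13, 28, 13]
arr[4]=13 <= 13: swap with position 1, array becomes [6, 13, 28, 24, 14, 28, 13]
arr[5]=28 > 13: no swap

Place pivot at position 2: [6, 13, 13, 24, 14, 28, 28]
Pivot position: 2

After partitioning with pivot 13, the array becomes [6, 13, 13, 24, 14, 28, 28]. The pivot is placed at index 2. All elements to the left of the pivot are <= 13, and all elements to the right are > 13.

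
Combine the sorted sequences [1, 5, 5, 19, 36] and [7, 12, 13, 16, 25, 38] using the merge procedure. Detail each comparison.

Merging process:

Compare 1 vs 7: take 1 from left. Merged: [1]
Compare 5 vs 7: take 5 from left. Merged: [1, 5]
Compare 5 vs 7: take 5 from left. Merged: [1, 5, 5]
Compare 19 vs 7: take 7 from right. Merged: [1, 5, 5, 7]
Compare 19 vs 12: take 12 from right. Merged: [1, 5, 5, 7, 12]
Compare 19 vs 13: take 13 from right. Merged: [1, 5, 5, 7, 12, 13]
Compare 19 vs 16: take 16 from right. Merged: [1, 5, 5, 7, 12, 13, 16]
Compare 19 vs 25: take 19 from left. Merged: [1, 5, 5, 7, 12, 13, 16, 19]
Compare 36 vs 25: take 25 from right. Merged: [1, 5, 5, 7, 12, 13, 16, 19, 25]
Compare 36 vs 38: take 36 from left. Merged: [1, 5, 5, 7, 12, 13, 16, 19, 25, 36]
Append remaining from right: [38]. Merged: [1, 5, 5, 7, 12, 13, 16, 19, 25, 36, 38]

Final merged array: [1, 5, 5, 7, 12, 13, 16, 19, 25, 36, 38]
Total comparisons: 10

The merged array is [1, 5, 5, 7, 12, 13, 16, 19, 25, 36, 38], requiring 10 comparisons. The merge step runs in O(n) time where n is the total number of elements.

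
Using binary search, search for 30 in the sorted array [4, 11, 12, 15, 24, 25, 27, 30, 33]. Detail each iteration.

Binary search for 30 in [4, 11, 12, 15, 24, 25, 27, 30, 33]:

lo=0, hi=8, mid=4, arr[mid]=24 -> 24 < 30, search right half
lo=5, hi=8, mid=6, arr[mid]=27 -> 27 < 30, search right half
lo=7, hi=8, mid=7, arr[mid]=30 -> Found target at index 7!

Binary search finds 30 at index 7 after 3 comparisons. The search repeatedly halves the search space by comparing with the middle element.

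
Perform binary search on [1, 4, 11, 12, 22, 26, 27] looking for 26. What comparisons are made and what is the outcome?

Binary search for 26 in [1, 4, 11, 12, 22, 26, 27]:

lo=0, hi=6, mid=3, arr[mid]=12 -> 12 < 26, search right half
lo=4, hi=6, mid=5, arr[mid]=26 -> Found target at index 5!

Binary search finds 26 at index 5 after 2 comparisons. The search repeatedly halves the search space by comparing with the middle element.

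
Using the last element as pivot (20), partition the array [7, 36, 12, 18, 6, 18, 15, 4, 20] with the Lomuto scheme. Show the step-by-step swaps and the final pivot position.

Lomuto partition with pivot = 20:

Initial array: [7, 36, 12, 18, 6, 18, 15, 4, 20]

arr[0]=7 <= 20: swap with position 0, array becomes [7, 36, 12, 18, 6, 18, 15, 4, 20]
arr[1]=36 > 20: no swap
arr[2]=12 <= 20: swap with position 1, array becomes [7, 12, 36, 18, 6, 18, 15, 4, 20]
arr[3]=18 <= 20: swap with position 2, array becomes [7, 12, 18, 36, 6, 18, 15, 4, 20]
arr[4]=6 <= 20: swap with position 3, array becomes [7, 12, 18, 6, 36, 18, 15, 4, 20]
arr[5]=18 <= 20: swap with position 4, array becomes [7, 12, 18, 6, 18, 36, 15, 4, 20]
arr[6]=15 <= 20: swap with position 5, array becomes [7, 12, 18, 6, 18, 15, 36, 4, 20]
arr[7]=4 <= 20: swap with position 6, array becomes [7, 12, 18, 6, 18, 15, 4, 36, 20]

Place pivot at position 7: [7, 12, 18, 6, 18, 15, 4, 20, 36]
Pivot position: 7

After partitioning with pivot 20, the array becomes [7, 12, 18, 6, 18, 15, 4, 20, 36]. The pivot is placed at index 7. All elements to the left of the pivot are <= 20, and all elements to the right are > 20.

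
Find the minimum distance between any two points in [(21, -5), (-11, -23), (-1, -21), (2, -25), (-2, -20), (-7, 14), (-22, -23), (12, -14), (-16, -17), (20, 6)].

Computing all pairwise distances among 10 points:

d((21, -5), (-11, -23)) = 36.7151
d((21, -5), (-1, -21)) = 27.2029
d((21, -5), (2, -25)) = 27.5862
d((21, -5), (-2, -20)) = 27.4591
d((21, -5), (-7, 14)) = 33.8378
d((21, -5), (-22, -23)) = 46.6154
d((21, -5), (12, -14)) = 12.7279
d((21, -5), (-16, -17)) = 38.8973
d((21, -5), (20, 6)) = 11.0454
d((-11, -23), (-1, -21)) = 10.198
d((-11, -23), (2, -25)) = 13.1529
d((-11, -23), (-2, -20)) = 9.4868
d((-11, -23), (-7, 14)) = 37.2156
d((-11, -23), (-22, -23)) = 11.0
d((-11, -23), (12, -14)) = 24.6982
d((-11, -23), (-16, -17)) = 7.8102
d((-11, -23), (20, 6)) = 42.45
d((-1, -21), (2, -25)) = 5.0
d((-1, -21), (-2, -20)) = 1.4142 <-- minimum
d((-1, -21), (-7, 14)) = 35.5106
d((-1, -21), (-22, -23)) = 21.095
d((-1, -21), (12, -14)) = 14.7648
d((-1, -21), (-16, -17)) = 15.5242
d((-1, -21), (20, 6)) = 34.2053
d((2, -25), (-2, -20)) = 6.4031
d((2, -25), (-7, 14)) = 40.025
d((2, -25), (-22, -23)) = 24.0832
d((2, -25), (12, -14)) = 14.8661
d((2, -25), (-16, -17)) = 19.6977
d((2, -25), (20, 6)) = 35.8469
d((-2, -20), (-7, 14)) = 34.3657
d((-2, -20), (-22, -23)) = 20.2237
d((-2, -20), (12, -14)) = 15.2315
d((-2, -20), (-16, -17)) = 14.3178
d((-2, -20), (20, 6)) = 34.0588
d((-7, 14), (-22, -23)) = 39.9249
d((-7, 14), (12, -14)) = 33.8378
d((-7, 14), (-16, -17)) = 32.28
d((-7, 14), (20, 6)) = 28.1603
d((-22, -23), (12, -14)) = 35.171
d((-22, -23), (-16, -17)) = 8.4853
d((-22, -23), (20, 6)) = 51.0392
d((12, -14), (-16, -17)) = 28.1603
d((12, -14), (20, 6)) = 21.5407
d((-16, -17), (20, 6)) = 42.72

Closest pair: (-1, -21) and (-2, -20) with distance 1.4142

The closest pair is (-1, -21) and (-2, -20) with Euclidean distance 1.4142. For 10 points, brute-force pairwise comparison is shown above. For large n, the divide-and-conquer algorithm (sort by x, recurse on halves, check the dividing strip) achieves O(n log n).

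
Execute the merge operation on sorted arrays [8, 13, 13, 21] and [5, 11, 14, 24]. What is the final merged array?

Merging process:

Compare 8 vs 5: take 5 from right. Merged: [5]
Compare 8 vs 11: take 8 from left. Merged: [5, 8]
Compare 13 vs 11: take 11 from right. Merged: [5, 8, 11]
Compare 13 vs 14: take 13 from left. Merged: [5, 8, 11, 13]
Compare 13 vs 14: take 13 from left. Merged: [5, 8, 11, 13, 13]
Compare 21 vs 14: take 14 from right. Merged: [5, 8, 11, 13, 13, 14]
Compare 21 vs 24: take 21 from left. Merged: [5, 8, 11, 13, 13, 14, 21]
Append remaining from right: [24]. Merged: [5, 8, 11, 13, 13, 14, 21, 24]

Final merged array: [5, 8, 11, 13, 13, 14, 21, 24]
Total comparisons: 7

The merged array is [5, 8, 11, 13, 13, 14, 21, 24], requiring 7 comparisons. The merge step runs in O(n) time where n is the total number of elements.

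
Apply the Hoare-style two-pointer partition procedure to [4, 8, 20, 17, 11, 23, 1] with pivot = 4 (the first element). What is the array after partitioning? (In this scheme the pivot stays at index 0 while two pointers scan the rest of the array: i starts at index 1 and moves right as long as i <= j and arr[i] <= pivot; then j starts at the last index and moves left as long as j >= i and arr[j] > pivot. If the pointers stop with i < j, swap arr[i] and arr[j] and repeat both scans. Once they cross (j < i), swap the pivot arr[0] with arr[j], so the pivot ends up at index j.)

Hoare-style two-pointer partition with pivot = 4:

Initial array: [4, 8, 20, 17, 11, 23, 1]

Pointers start at i = 1, j = 6.
i stops at index 1 (arr[1]=8 > 4), j stops at index 6 (arr[6]=1 <= 4): swap arr[1] and arr[6], array becomes [4, 1, 20, 17, 11, 23, 8]
i ends at 2, j ends at 1: the pointers have crossed (j < i), so scanning stops.

Swap pivot arr[0] with arr[1] to place pivot at position 1: [1, 4, 20, 17, 11, 23, 8]
Pivot position: 1

After partitioning with pivot 4, the array becomes [1, 4, 20, 17, 11, 23, 8]. The pivot is placed at index 1. All elements to the left of the pivot are <= 4, and all elements to the right are > 4.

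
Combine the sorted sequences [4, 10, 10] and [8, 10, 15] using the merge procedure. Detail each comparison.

Merging process:

Compare 4 vs 8: take 4 from left. Merged: [4]
Compare 10 vs 8: take 8 from right. Merged: [4, 8]
Compare 10 vs 10: take 10 from left. Merged: [4, 8, 10]
Compare 10 vs 10: take 10 from left. Merged: [4, 8, 10, 10]
Append remaining from right: [10, 15]. Merged: [4, 8, 10, 10, 10, 15]

Final merged array: [4, 8, 10, 10, 10, 15]
Total comparisons: 4

The merged array is [4, 8, 10, 10, 10, 15], requiring 4 comparisons. The merge step runs in O(n) time where n is the total number of elements.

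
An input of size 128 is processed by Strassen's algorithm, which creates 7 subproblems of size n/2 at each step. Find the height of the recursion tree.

For divide and conquer with division factor 2:

Problem sizes at each level:
Level 0: 128
Level 1: 64
Level 2: 32
Level 3: 16
Level 4: 8
Level 5: 4
Level 6: 2
Level 7: 1

The root is level 0 and the size-1 base case is level 7 (the tree spans levels 0 through 7, i.e. 8 levels counting the root), so the depth is the number of divisions: log_2(128) = 7

The recursion tree depth is log_2(128) = 7. At each level, the problem size is divided by 2, so it takes 7 divisions to reduce to a base case of size 1. The algorithm makes 7 recursive calls at each level.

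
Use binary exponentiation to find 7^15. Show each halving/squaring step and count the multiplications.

Computing 7^15 by squaring (build up from 7^1; each line after the first costs one multiplication):

7^1 = 7
7^2 = (7^1)^2 = 7^2 = 49
7^3 = 7 * 7^2 = 7 * 49 = 343
7^6 = (7^3)^2 = 343^2 = 117649
7^7 = 7 * 7^6 = 7 * 117649 = 823543
7^14 = (7^7)^2 = 823543^2 = 678223072849
7^15 = 7 * 7^14 = 7 * 678223072849 = 4747561509943

Result: 4747561509943
Multiplications needed: 6 (6 lines after 7^1)

7^15 = 4747561509943. Using exponentiation by squaring, this requires 6 multiplications. The key idea: if the exponent is even, square the half-power; if odd, multiply by the base once.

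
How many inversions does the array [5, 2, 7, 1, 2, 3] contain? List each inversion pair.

Finding inversions in [5, 2, 7, 1, 2, 3]:

(0, 1): arr[0]=5 > arr[1]=2
(0, 3): arr[0]=5 > arr[3]=1
(0, 4): arr[0]=5 > arr[4]=2
(0, 5): arr[0]=5 > arr[5]=3
(1, 3): arr[1]=2 > arr[3]=1
(2, 3): arr[2]=7 > arr[3]=1
(2, 4): arr[2]=7 > arr[4]=2
(2, 5): arr[2]=7 > arr[5]=3

Total inversions: 8

The array has 8 inversion(s): (0,1), (0,3), (0,4), (0,5), (1,3), (2,3), (2,4), (2,5). Each pair (i,j) satisfies i < j and arr[i] > arr[j].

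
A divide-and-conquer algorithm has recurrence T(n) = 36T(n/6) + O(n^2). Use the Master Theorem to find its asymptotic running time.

Master Theorem for T(n) = 36T(n/6) + O(n^2):

a = 36, b = 6, c = 2
log_b(a) = log_6(36) = 2.0000

Case 2: c = 2 = log_6(36) = 2.0000
T(n) = O(n^2 log n) = O(n^2 log n)

For T(n) = 36T(n/6) + O(n^2): log_6(36) = 2.0000. This is Case 2 of the Master Theorem (c = log_b(a), equal work at all levels), giving O(n^2 log n).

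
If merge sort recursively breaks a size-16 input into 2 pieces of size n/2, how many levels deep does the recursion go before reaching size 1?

For divide and conquer with division factor 2:

Problem sizes at each level:
Level 0: 16
Level 1: 8
Level 2: 4
Level 3: 2
Level 4: 1

The root is level 0 and the size-1 base case is level 4 (the tree spans levels 0 through 4, i.e. 5 levels counting the root), so the depth is the number of divisions: log_2(16) = 4

The recursion tree depth is log_2(16) = 4. At each level, the problem size is divided by 2, so it takes 4 divisions to reduce to a base case of size 1. The algorithm makes 2 recursive calls at each level.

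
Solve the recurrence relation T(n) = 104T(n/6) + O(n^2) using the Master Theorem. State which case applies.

Master Theorem for T(n) = 104T(n/6) + O(n^2):

a = 104, b = 6, c = 2
log_b(a) = log_6(104) = 2.5921

Case 1: c = 2 < log_6(104) = 2.5921
T(n) = O(n^(log_6 104))

For T(n) = 104T(n/6) + O(n^2): log_6(104) = 2.5921. This is Case 1 of the Master Theorem (c < log_b(a), work dominated by leaves), giving O(n^(log_6 104)).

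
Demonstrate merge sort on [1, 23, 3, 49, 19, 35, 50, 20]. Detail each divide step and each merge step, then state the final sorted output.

Merge sort trace:

Split: [1, 23, 3, 49, 19, 35, 50, 20] -> [1, 23, 3, 49] and [19, 35, 50, 20]
  Split: [1, 23, 3, 49] -> [1, 23] and [3, 49]
    Split: [1, 23] -> [1] and [23]
    Merge: [1] + [23] -> [1, 23]
    Split: [3, 49] -> [3] and [49]
    Merge: [3] + [49] -> [3, 49]
  Merge: [1, 23] + [3, 49] -> [1, 3, 23, 49]
  Split: [19, 35, 50, 20] -> [19, 35] and [50, 20]
    Split: [19, 35] -> [19] and [35]
    Merge: [19] + [35] -> [19, 35]
    Split: [50, 20] -> [50] and [20]
    Merge: [50] + [20] -> [20, 50]
  Merge: [19, 35] + [20, 50] -> [19, 20, 35, 50]
Merge: [1, 3, 23, 49] + [19, 20, 35, 50] -> [1, 3, 19, 20, 23, 35, 49, 50]

Final sorted array: [1, 3, 19, 20, 23, 35, 49, 50]

The merge sort proceeds by recursively splitting the array and merging sorted halves.
After all merges, the sorted array is [1, 3, 19, 20, 23, 35, 49, 50].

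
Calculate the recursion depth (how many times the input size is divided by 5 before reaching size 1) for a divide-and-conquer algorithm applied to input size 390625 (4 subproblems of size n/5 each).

For divide and conquer with division factor 5:

Problem sizes at each level:
Level 0: 390625
Level 1: 78125
Level 2: 15625
Level 3: 3125
Level 4: 625
Level 5: 125
Level 6: 25
Level 7: 5
Level 8: 1

The root is level 0 and the size-1 base case is level 8 (the tree spans levels 0 through 8, i.e. 9 levels counting the root), so the depth is the number of divisions: log_5(390625) = 8

The recursion tree depth is log_5(390625) = 8. At each level, the problem size is divided by 5, so it takes 8 divisions to reduce to a base case of size 1. The algorithm makes 4 recursive calls at each level.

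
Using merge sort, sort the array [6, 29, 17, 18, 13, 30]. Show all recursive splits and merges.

Merge sort trace:

Split: [6, 29, 17, 18, 13, 30] -> [6, 29, 17] and [18, 13, 30]
  Split: [6, 29, 17] -> [6] and [29, 17]
    Split: [29, 17] -> [29] and [17]
    Merge: [29] + [17] -> [17, 29]
  Merge: [6] + [17, 29] -> [6, 17, 29]
  Split: [18, 13, 30] -> [18] and [13, 30]
    Split: [13, 30] -> [13] and [30]
    Merge: [13] + [30] -> [13, 30]
  Merge: [18] + [13, 30] -> [13, 18, 30]
Merge: [6, 17, 29] + [13, 18, 30] -> [6, 13, 17, 18, 29, 30]

Final sorted array: [6, 13, 17, 18, 29, 30]

The merge sort proceeds by recursively splitting the array and merging sorted halves.
After all merges, the sorted array is [6, 13, 17, 18, 29, 30].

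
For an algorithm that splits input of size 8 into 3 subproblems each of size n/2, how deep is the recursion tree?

For divide and conquer with division factor 2:

Problem sizes at each level:
Level 0: 8
Level 1: 4
Level 2: 2
Level 3: 1

The root is level 0 and the size-1 base case is level 3 (the tree spans levels 0 through 3, i.e. 4 levels counting the root), so the depth is the number of divisions: log_2(8) = 3

The recursion tree depth is log_2(8) = 3. At each level, the problem size is divided by 2, so it takes 3 divisions to reduce to a base case of size 1. The algorithm makes 3 recursive calls at each level.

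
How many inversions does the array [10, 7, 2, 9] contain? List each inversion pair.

Finding inversions in [10, 7, 2, 9]:

(0, 1): arr[0]=10 > arr[1]=7
(0, 2): arr[0]=10 > arr[2]=2
(0, 3): arr[0]=10 > arr[3]=9
(1, 2): arr[1]=7 > arr[2]=2

Total inversions: 4

The array has 4 inversion(s): (0,1), (0,2), (0,3), (1,2). Each pair (i,j) satisfies i < j and arr[i] > arr[j].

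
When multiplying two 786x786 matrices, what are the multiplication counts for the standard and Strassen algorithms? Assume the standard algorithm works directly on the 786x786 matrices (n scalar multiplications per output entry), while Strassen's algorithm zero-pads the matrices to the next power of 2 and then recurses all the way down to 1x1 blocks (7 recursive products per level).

Matrix multiplication for 786x786 matrices:

Strassen's algorithm requires power-of-2 dimensions. Pad 786x786 to 1024x1024 (next power of 2).

Standard algorithm: 786^3 = 485587656 multiplications
Strassen's algorithm: 7^(log2(1024)) = 7^10 = 282475249 multiplications
Savings: 485587656 - 282475249 = 203112407 multiplications

Standard: 485587656 multiplications (786^3). Strassen: 282475249 multiplications (7^10, after padding to 1024x1024). Strassen reduces 8 recursive multiplications to 7 at each level.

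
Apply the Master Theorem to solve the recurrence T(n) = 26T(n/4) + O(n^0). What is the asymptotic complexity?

Master Theorem for T(n) = 26T(n/4) + O(n^0):

a = 26, b = 4, c = 0
log_b(a) = log_4(26) = 2.3502

Case 1: c = 0 < log_4(26) = 2.3502
T(n) = O(n^(log_4 26))

For T(n) = 26T(n/4) + O(n^0): log_4(26) = 2.3502. This is Case 1 of the Master Theorem (c < log_b(a), work dominated by leaves), giving O(n^(log_4 26)).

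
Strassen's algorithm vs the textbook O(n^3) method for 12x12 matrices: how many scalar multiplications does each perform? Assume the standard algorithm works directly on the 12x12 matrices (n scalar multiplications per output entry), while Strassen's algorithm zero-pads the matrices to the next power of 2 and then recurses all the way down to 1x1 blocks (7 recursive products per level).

Matrix multiplication for 12x12 matrices:

Strassen's algorithm requires power-of-2 dimensions. Pad 12x12 to 16x16 (next power of 2).

Standard algorithm: 12^3 = 1728 multiplications
Strassen's algorithm: 7^(log2(16)) = 7^4 = 2401 multiplications
Difference: 1728 - 2401 = -673 (Strassen uses MORE here due to padding overhead — for small or just-over-power-of-2 n, padding can outweigh the per-level savings)

Standard: 1728 multiplications (12^3). Strassen: 2401 multiplications (7^4, after padding to 16x16). Strassen reduces 8 recursive multiplications to 7 at each level.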